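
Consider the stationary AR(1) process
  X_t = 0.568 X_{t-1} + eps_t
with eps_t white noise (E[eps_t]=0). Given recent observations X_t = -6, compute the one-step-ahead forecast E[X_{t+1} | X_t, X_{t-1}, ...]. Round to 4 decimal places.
E[X_{t+1} \mid \mathcal F_t] = -3.4080

For an AR(p) model X_t = c + sum_i phi_i X_{t-i} + eps_t, the
one-step-ahead conditional mean is
  E[X_{t+1} | X_t, ...] = c + sum_i phi_i X_{t+1-i}.
Substitute known values:
  E[X_{t+1} | ...] = (0.568) * (-6)
                   = -3.4080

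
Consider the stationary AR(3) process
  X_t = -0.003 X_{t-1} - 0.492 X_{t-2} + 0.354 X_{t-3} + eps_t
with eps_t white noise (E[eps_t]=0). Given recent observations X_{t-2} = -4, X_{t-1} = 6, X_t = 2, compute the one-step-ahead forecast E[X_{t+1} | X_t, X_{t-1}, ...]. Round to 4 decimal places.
E[X_{t+1} \mid \mathcal F_t] = -4.3740

For an AR(p) model X_t = c + sum_i phi_i X_{t-i} + eps_t, the
one-step-ahead conditional mean is
  E[X_{t+1} | X_t, ...] = c + sum_i phi_i X_{t+1-i}.
Substitute known values:
  E[X_{t+1} | ...] = (-0.003) * (2) + (-0.492) * (6) + (0.354) * (-4)
                   = -4.3740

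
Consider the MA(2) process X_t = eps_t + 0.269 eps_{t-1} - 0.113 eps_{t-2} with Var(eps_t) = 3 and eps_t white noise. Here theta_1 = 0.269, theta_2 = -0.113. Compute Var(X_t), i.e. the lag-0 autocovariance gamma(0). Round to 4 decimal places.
\gamma(0) = 3.2554

For an MA(q) process X_t = eps_t + sum_i theta_i eps_{t-i} with
Var(eps_t) = sigma^2, the variance is
  gamma(0) = sigma^2 * (1 + sum_i theta_i^2).
  sum_i theta_i^2 = (0.269)^2 + (-0.113)^2 = 0.072361 + 0.012769 = 0.08513.
  gamma(0) = 3 * (1 + 0.08513) = 3 * 1.08513 = 3.25539, which rounds to 3.2554.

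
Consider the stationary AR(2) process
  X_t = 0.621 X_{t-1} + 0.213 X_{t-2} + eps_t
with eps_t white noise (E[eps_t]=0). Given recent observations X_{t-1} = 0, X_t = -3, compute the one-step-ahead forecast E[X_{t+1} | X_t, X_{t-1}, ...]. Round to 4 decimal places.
E[X_{t+1} \mid \mathcal F_t] = -1.8630

For an AR(p) model X_t = c + sum_i phi_i X_{t-i} + eps_t, the
one-step-ahead conditional mean is
  E[X_{t+1} | X_t, ...] = c + sum_i phi_i X_{t+1-i}.
Substitute known values:
  E[X_{t+1} | ...] = (0.621) * (-3) + (0.213) * (0)
                   = -1.8630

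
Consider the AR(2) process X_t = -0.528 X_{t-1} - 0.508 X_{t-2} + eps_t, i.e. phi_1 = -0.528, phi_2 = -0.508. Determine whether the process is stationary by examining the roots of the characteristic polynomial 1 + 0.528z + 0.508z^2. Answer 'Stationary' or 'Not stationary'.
\text{Stationary}

The AR(p) characteristic polynomial is P(z) = 1 + 0.528z + 0.508z^2.
Stationarity requires all roots to lie outside the unit circle, i.e. |z| > 1 for every root.
Set 1 + (0.528) z + (0.508) z^2 = 0, i.e. a z^2 + b z + c = 0 with a = 0.508, b = 0.528, c = 1.
Discriminant D = b^2 - 4ac = (0.528)^2 - 4*(0.508)*1 = 0.278784 - (2.032) = -1.753216.
D < 0, so the roots are the complex-conjugate pair z = (-b +/- i sqrt(-D)) / (2a) = -0.5197 +/- 1.3032i.
For a conjugate pair |z|^2 = z * conj(z) = (product of roots) = c/a = 1/(0.508) = 1.968504, so |z| = sqrt(1.968504) = 1.403 for both roots.
Moduli of all roots: 1.4030, 1.4030.
All moduli strictly greater than 1? Yes.
Verdict: Stationary.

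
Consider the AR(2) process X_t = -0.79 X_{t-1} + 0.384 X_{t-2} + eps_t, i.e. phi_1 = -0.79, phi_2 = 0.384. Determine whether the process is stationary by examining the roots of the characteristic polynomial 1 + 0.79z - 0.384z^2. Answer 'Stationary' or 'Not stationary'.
\text{Not stationary}

The AR(p) characteristic polynomial is P(z) = 1 + 0.79z - 0.384z^2.
Stationarity requires all roots to lie outside the unit circle, i.e. |z| > 1 for every root.
Set 1 + (0.79) z + (-0.384) z^2 = 0, i.e. a z^2 + b z + c = 0 with a = -0.384, b = 0.79, c = 1.
Discriminant D = b^2 - 4ac = (0.79)^2 - 4*(-0.384)*1 = 0.6241 - (-1.536) = 2.1601.
D >= 0, so the roots are real: z = (-b +/- sqrt(D)) / (2a) = (-0.79 +/- 1.469728) / (-0.768).
  z_1 = (-0.79 + 1.469728) / (-0.768) = -0.8851,   |z_1| = 0.8851.
  z_2 = (-0.79 - 1.469728) / (-0.768) = 2.9424,   |z_2| = 2.9424.
Moduli of all roots: 0.8851, 2.9424.
All moduli strictly greater than 1? No.
Verdict: Not stationary.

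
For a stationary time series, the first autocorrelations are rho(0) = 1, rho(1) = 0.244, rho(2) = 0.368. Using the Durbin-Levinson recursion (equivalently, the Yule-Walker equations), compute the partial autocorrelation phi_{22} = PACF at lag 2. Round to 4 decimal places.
\phi_{22} = 0.3280

The PACF at lag k is phi_{kk}, the last component of the solution
to the Yule-Walker system G_k phi = r_k where
  (G_k)_{ij} = rho(|i - j|), (r_k)_i = rho(i), i,j = 1..k.
Equivalently, Durbin-Levinson gives phi_{kk} iteratively:
  phi_{11} = rho(1)
  phi_{kk} = [rho(k) - sum_{j=1..k-1} phi_{k-1,j} rho(k-j)]
            / [1 - sum_{j=1..k-1} phi_{k-1,j} rho(j)],
  phi_{k,j} = phi_{k-1,j} - phi_{kk} phi_{k-1,k-j},  j = 1..k-1.
Step k = 1:
  phi_11 = rho(1) = 0.244.
Step k = 2:
  phi_22 = [rho(2) - phi_11 rho(1)] / [1 - phi_11 rho(1)] = [0.368 - (0.244)(0.244)] / [1 - (0.244)(0.244)]
         = 0.308464 / 0.940464 = 0.328.
Therefore phi_{22} = 0.3280.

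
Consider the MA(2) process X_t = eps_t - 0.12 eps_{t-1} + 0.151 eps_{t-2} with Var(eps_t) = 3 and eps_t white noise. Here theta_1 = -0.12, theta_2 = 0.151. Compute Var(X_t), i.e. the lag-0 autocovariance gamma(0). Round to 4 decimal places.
\gamma(0) = 3.1116

For an MA(q) process X_t = eps_t + sum_i theta_i eps_{t-i} with
Var(eps_t) = sigma^2, the variance is
  gamma(0) = sigma^2 * (1 + sum_i theta_i^2).
  sum_i theta_i^2 = (-0.12)^2 + (0.151)^2 = 0.0144 + 0.022801 = 0.037201.
  gamma(0) = 3 * (1 + 0.037201) = 3 * 1.037201 = 3.111603, which rounds to 3.1116.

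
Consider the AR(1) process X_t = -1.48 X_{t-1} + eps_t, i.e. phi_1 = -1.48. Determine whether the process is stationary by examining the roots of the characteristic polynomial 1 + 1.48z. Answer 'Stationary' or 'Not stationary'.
\text{Not stationary}

The AR(p) characteristic polynomial is P(z) = 1 + 1.48z.
Stationarity requires all roots to lie outside the unit circle, i.e. |z| > 1 for every root.
This is linear in z: 1 + (1.48) z = 0  =>  z = -1/(1.48) = -0.675676,  |z| = 0.675676.
Moduli of all roots: 0.6757.
All moduli strictly greater than 1? No.
Verdict: Not stationary.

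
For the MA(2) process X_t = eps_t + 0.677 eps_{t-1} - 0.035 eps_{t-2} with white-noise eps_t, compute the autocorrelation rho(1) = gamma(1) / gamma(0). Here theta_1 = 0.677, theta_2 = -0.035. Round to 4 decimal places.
\rho(1) = 0.4476

For an MA(q) process with theta_0 = 1, the autocovariance is
  gamma(k) = sigma^2 * sum_{i=0..q-k} theta_i * theta_{i+k},
and rho(k) = gamma(k) / gamma(0). Sigma^2 cancels.
  numerator   = (1)*(0.677) + (0.677)*(-0.035) = 0.653305.
  denominator = (1)^2 + (0.677)^2 + (-0.035)^2 = 1.459554.
  rho(1) = 0.653305 / 1.459554 = 0.4476.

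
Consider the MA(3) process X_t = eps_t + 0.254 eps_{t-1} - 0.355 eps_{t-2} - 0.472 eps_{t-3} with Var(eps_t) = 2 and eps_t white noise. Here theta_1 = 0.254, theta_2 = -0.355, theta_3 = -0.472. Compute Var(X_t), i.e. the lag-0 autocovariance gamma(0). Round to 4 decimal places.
\gamma(0) = 2.8267

For an MA(q) process X_t = eps_t + sum_i theta_i eps_{t-i} with
Var(eps_t) = sigma^2, the variance is
  gamma(0) = sigma^2 * (1 + sum_i theta_i^2).
  sum_i theta_i^2 = (0.254)^2 + (-0.355)^2 + (-0.472)^2 = 0.064516 + 0.126025 + 0.222784 = 0.413325.
  gamma(0) = 2 * (1 + 0.413325) = 2 * 1.413325 = 2.82665, which rounds to 2.8267.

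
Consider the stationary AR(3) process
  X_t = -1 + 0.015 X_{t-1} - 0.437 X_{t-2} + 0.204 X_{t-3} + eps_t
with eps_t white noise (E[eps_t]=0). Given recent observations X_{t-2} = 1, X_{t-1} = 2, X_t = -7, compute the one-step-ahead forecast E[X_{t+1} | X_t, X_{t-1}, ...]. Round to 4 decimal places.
E[X_{t+1} \mid \mathcal F_t] = -1.7750

For an AR(p) model X_t = c + sum_i phi_i X_{t-i} + eps_t, the
one-step-ahead conditional mean is
  E[X_{t+1} | X_t, ...] = c + sum_i phi_i X_{t+1-i}.
Substitute known values:
  E[X_{t+1} | ...] = -1 + (0.015) * (-7) + (-0.437) * (2) + (0.204) * (1)
                   = -1.7750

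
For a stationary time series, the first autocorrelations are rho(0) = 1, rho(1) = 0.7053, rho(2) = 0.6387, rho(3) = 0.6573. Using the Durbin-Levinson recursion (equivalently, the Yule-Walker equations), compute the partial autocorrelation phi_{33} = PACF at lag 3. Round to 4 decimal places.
\phi_{33} = 0.2921

The PACF at lag k is phi_{kk}, the last component of the solution
to the Yule-Walker system G_k phi = r_k where
  (G_k)_{ij} = rho(|i - j|), (r_k)_i = rho(i), i,j = 1..k.
Equivalently, Durbin-Levinson gives phi_{kk} iteratively:
  phi_{11} = rho(1)
  phi_{kk} = [rho(k) - sum_{j=1..k-1} phi_{k-1,j} rho(k-j)]
            / [1 - sum_{j=1..k-1} phi_{k-1,j} rho(j)],
  phi_{k,j} = phi_{k-1,j} - phi_{kk} phi_{k-1,k-j},  j = 1..k-1.
Step k = 1:
  phi_11 = rho(1) = 0.7053.
Step k = 2:
  phi_22 = [rho(2) - phi_11 rho(1)] / [1 - phi_11 rho(1)] = [0.6387 - (0.7053)(0.7053)] / [1 - (0.7053)(0.7053)]
         = 0.14125191 / 0.50255191 = 0.281069.
  Update: phi_21 = phi_11 - phi_22 phi_11 = 0.7053 - (0.281069)(0.7053) = 0.507062.
Step k = 3:
  phi_33 = [rho(3) - phi_21 rho(2) - phi_22 rho(1)] / [1 - phi_21 rho(1) - phi_22 rho(2)]
    numerator   = 0.6573 - (0.507062)(0.6387) - (0.281069)(0.7053) = 0.13520144
    denominator = 1 - (0.507062)(0.7053) - (0.281069)(0.6387) = 0.46285034
  phi_33 = 0.13520144 / 0.46285034 = 0.2921.
Therefore phi_{33} = 0.2921.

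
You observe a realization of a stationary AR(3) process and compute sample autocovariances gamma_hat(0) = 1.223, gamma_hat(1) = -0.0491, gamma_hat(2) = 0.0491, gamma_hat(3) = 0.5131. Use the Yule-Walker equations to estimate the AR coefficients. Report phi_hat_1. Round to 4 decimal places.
\hat\phi_{1} = -0.0550

The Yule-Walker equations for an AR(p) process read, in matrix form,
  Gamma_p phi = r_p,   with   (Gamma_p)_{ij} = gamma(|i - j|),
                       (r_p)_i = gamma(i),   i,j = 1..p.
Substitute the sample gammas (Toeplitz matrix and right-hand side of size 3):
  Gamma_p = [[1.223, -0.0491, 0.0491], [-0.0491, 1.223, -0.0491], [0.0491, -0.0491, 1.223]]
  r_p     = [-0.0491, 0.0491, 0.5131]
Written out (R1..R3):
  (R1) 1.223 phi_1 - 0.0491 phi_2 + 0.0491 phi_3 = -0.0491
  (R2) -0.0491 phi_1 + 1.223 phi_2 - 0.0491 phi_3 = 0.0491
  (R3) 0.0491 phi_1 - 0.0491 phi_2 + 1.223 phi_3 = 0.5131
Gaussian elimination:
  R2 <- R2 - (-0.0491/1.223) R1 = R2 - (-0.040147) R1:  1.221029 phi_2 - 0.047129 phi_3 = 0.047129
  R3 <- R3 - (0.0491/1.223) R1 = R3 - (0.040147) R1:  -0.047129 phi_2 + 1.221029 phi_3 = 0.515071
  R3 <- R3 - (-0.047129/1.221029) R2 = R3 - (-0.038598) R2:  1.21921 phi_3 = 0.51689
Back-substitution:
  phi_hat_3 = 0.51689 / 1.21921 = 0.423955
  phi_hat_2 = (0.047129 - (-0.047129)(0.423955)) / 1.221029 = 0.054961
  phi_hat_1 = (-0.0491 - (-0.0491)(0.054961) - (0.0491)(0.423955)) / 1.223 = -0.054961
So phi_hat = [-0.0550, 0.0550, 0.4240].
Therefore phi_hat_1 = -0.0550.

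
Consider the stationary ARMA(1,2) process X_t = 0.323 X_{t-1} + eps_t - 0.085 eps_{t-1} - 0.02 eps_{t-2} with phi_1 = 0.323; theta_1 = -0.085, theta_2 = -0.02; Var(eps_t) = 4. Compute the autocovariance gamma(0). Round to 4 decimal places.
\gamma(0) = 4.2410

Multiply the model equation by X_{t-k} and take expectations. With theta_0 = psi_0 = 1 and psi_j the MA(infinity) weights, this gives
  gamma(k) - sum_i phi_i gamma(k-i) = c_k,
  c_k = sigma^2 * sum_{j=k..q} theta_j psi_{j-k}   (c_k = 0 for k > q),
using gamma(-m) = gamma(m).
psi-weights needed (psi_j = theta_j + sum_i phi_i psi_{j-i}):
  psi_1 = theta_1 + phi_1 = -0.085 + (0.323) = 0.238
  psi_2 = theta_2 + phi_1 psi_1 = -0.02 + (0.323)(0.238) = 0.056874
Right-hand sides:
  c_0 = sigma^2 (1 + theta_1 psi_1 + theta_2 psi_2) = 4 * (1 + (-0.085)(0.238) + (-0.02)(0.056874)) = 4 * 0.978633 = 3.91453
  c_1 = sigma^2 (theta_1 + theta_2 psi_1) = 4 * (-0.085 + (-0.02)(0.238)) = -0.35904
  c_2 = sigma^2 theta_2 = 4 * (-0.02) = -0.08
Equations for k = 0 and k = 1 (AR order 1):
  gamma(0) = phi_1 gamma(1) + c_0
  gamma(1) = phi_1 gamma(0) + c_1
Substituting the second into the first: gamma(0) (1 - phi_1^2) = c_0 + phi_1 c_1, so
  gamma(0) = (c_0 + phi_1 c_1) / (1 - phi_1^2) = (3.91453 + (0.323)(-0.35904)) / (1 - (0.323)^2) = 3.79856 / 0.895671 = 4.241022.
Therefore gamma(0) = 4.2410 (to 4 decimal places).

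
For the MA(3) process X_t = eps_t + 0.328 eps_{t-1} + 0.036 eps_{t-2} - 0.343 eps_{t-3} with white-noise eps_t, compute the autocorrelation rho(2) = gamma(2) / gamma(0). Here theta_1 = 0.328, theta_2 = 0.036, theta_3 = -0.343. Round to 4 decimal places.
\rho(2) = -0.0624

For an MA(q) process with theta_0 = 1, the autocovariance is
  gamma(k) = sigma^2 * sum_{i=0..q-k} theta_i * theta_{i+k},
and rho(k) = gamma(k) / gamma(0). Sigma^2 cancels.
  numerator   = (1)*(0.036) + (0.328)*(-0.343) = -0.076504.
  denominator = (1)^2 + (0.328)^2 + (0.036)^2 + (-0.343)^2 = 1.226529.
  rho(2) = -0.076504 / 1.226529 = -0.0624.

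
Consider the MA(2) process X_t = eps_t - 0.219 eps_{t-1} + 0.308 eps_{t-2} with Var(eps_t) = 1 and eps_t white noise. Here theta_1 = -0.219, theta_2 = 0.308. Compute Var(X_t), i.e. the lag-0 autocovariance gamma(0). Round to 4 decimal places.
\gamma(0) = 1.1428

For an MA(q) process X_t = eps_t + sum_i theta_i eps_{t-i} with
Var(eps_t) = sigma^2, the variance is
  gamma(0) = sigma^2 * (1 + sum_i theta_i^2).
  sum_i theta_i^2 = (-0.219)^2 + (0.308)^2 = 0.047961 + 0.094864 = 0.142825.
  gamma(0) = 1 * (1 + 0.142825) = 1 * 1.142825 = 1.142825, which rounds to 1.1428.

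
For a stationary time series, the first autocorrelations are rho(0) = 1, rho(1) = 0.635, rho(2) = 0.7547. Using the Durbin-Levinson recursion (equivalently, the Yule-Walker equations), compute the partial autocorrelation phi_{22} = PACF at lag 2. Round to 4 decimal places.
\phi_{22} = 0.5890

The PACF at lag k is phi_{kk}, the last component of the solution
to the Yule-Walker system G_k phi = r_k where
  (G_k)_{ij} = rho(|i - j|), (r_k)_i = rho(i), i,j = 1..k.
Equivalently, Durbin-Levinson gives phi_{kk} iteratively:
  phi_{11} = rho(1)
  phi_{kk} = [rho(k) - sum_{j=1..k-1} phi_{k-1,j} rho(k-j)]
            / [1 - sum_{j=1..k-1} phi_{k-1,j} rho(j)],
  phi_{k,j} = phi_{k-1,j} - phi_{kk} phi_{k-1,k-j},  j = 1..k-1.
Step k = 1:
  phi_11 = rho(1) = 0.635.
Step k = 2:
  phi_22 = [rho(2) - phi_11 rho(1)] / [1 - phi_11 rho(1)] = [0.7547 - (0.635)(0.635)] / [1 - (0.635)(0.635)]
         = 0.351475 / 0.596775 = 0.589.
Therefore phi_{22} = 0.5890.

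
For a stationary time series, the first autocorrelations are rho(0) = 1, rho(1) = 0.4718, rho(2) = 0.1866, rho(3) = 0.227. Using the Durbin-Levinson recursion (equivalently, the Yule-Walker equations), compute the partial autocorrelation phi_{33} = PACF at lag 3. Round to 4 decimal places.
\phi_{33} = 0.2020

The PACF at lag k is phi_{kk}, the last component of the solution
to the Yule-Walker system G_k phi = r_k where
  (G_k)_{ij} = rho(|i - j|), (r_k)_i = rho(i), i,j = 1..k.
Equivalently, Durbin-Levinson gives phi_{kk} iteratively:
  phi_{11} = rho(1)
  phi_{kk} = [rho(k) - sum_{j=1..k-1} phi_{k-1,j} rho(k-j)]
            / [1 - sum_{j=1..k-1} phi_{k-1,j} rho(j)],
  phi_{k,j} = phi_{k-1,j} - phi_{kk} phi_{k-1,k-j},  j = 1..k-1.
Step k = 1:
  phi_11 = rho(1) = 0.4718.
Step k = 2:
  phi_22 = [rho(2) - phi_11 rho(1)] / [1 - phi_11 rho(1)] = [0.1866 - (0.4718)(0.4718)] / [1 - (0.4718)(0.4718)]
         = -0.03599524 / 0.77740476 = -0.046302.
  Update: phi_21 = phi_11 - phi_22 phi_11 = 0.4718 - (-0.046302)(0.4718) = 0.493645.
Step k = 3:
  phi_33 = [rho(3) - phi_21 rho(2) - phi_22 rho(1)] / [1 - phi_21 rho(1) - phi_22 rho(2)]
    numerator   = 0.227 - (0.493645)(0.1866) - (-0.046302)(0.4718) = 0.156731
    denominator = 1 - (0.493645)(0.4718) - (-0.046302)(0.1866) = 0.77573812
  phi_33 = 0.156731 / 0.77573812 = 0.202.
Therefore phi_{33} = 0.2020.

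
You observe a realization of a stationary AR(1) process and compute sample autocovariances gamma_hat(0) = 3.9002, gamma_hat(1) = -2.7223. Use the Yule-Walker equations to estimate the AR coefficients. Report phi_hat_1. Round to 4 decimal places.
\hat\phi_{1} = -0.6980

The Yule-Walker equations for an AR(p) process read, in matrix form,
  Gamma_p phi = r_p,   with   (Gamma_p)_{ij} = gamma(|i - j|),
                       (r_p)_i = gamma(i),   i,j = 1..p.
Substitute the sample gammas (Toeplitz matrix and right-hand side of size 1):
  Gamma_p = [[3.9002]]
  r_p     = [-2.7223]
With p = 1 this is the single equation gamma(0) phi_1 = gamma(1):
  phi_hat_1 = gamma(1) / gamma(0) = -2.7223 / 3.9002 = -0.6980.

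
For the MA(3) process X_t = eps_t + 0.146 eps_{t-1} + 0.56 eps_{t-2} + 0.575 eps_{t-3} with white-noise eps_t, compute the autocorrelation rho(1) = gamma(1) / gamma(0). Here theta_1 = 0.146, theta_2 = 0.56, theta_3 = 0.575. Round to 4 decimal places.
\rho(1) = 0.3301

For an MA(q) process with theta_0 = 1, the autocovariance is
  gamma(k) = sigma^2 * sum_{i=0..q-k} theta_i * theta_{i+k},
and rho(k) = gamma(k) / gamma(0). Sigma^2 cancels.
  numerator   = (1)*(0.146) + (0.146)*(0.56) + (0.56)*(0.575) = 0.54976.
  denominator = (1)^2 + (0.146)^2 + (0.56)^2 + (0.575)^2 = 1.665541.
  rho(1) = 0.54976 / 1.665541 = 0.3301.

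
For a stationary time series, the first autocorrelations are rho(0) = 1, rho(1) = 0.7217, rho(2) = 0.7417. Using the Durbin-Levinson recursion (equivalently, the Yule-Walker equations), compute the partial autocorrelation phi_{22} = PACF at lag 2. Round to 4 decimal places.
\phi_{22} = 0.4609

The PACF at lag k is phi_{kk}, the last component of the solution
to the Yule-Walker system G_k phi = r_k where
  (G_k)_{ij} = rho(|i - j|), (r_k)_i = rho(i), i,j = 1..k.
Equivalently, Durbin-Levinson gives phi_{kk} iteratively:
  phi_{11} = rho(1)
  phi_{kk} = [rho(k) - sum_{j=1..k-1} phi_{k-1,j} rho(k-j)]
            / [1 - sum_{j=1..k-1} phi_{k-1,j} rho(j)],
  phi_{k,j} = phi_{k-1,j} - phi_{kk} phi_{k-1,k-j},  j = 1..k-1.
Step k = 1:
  phi_11 = rho(1) = 0.7217.
Step k = 2:
  phi_22 = [rho(2) - phi_11 rho(1)] / [1 - phi_11 rho(1)] = [0.7417 - (0.7217)(0.7217)] / [1 - (0.7217)(0.7217)]
         = 0.22084911 / 0.47914911 = 0.4609.
Therefore phi_{22} = 0.4609.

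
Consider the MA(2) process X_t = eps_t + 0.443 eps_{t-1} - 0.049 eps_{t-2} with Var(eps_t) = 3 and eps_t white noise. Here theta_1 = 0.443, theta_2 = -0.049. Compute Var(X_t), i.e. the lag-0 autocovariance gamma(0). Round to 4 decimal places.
\gamma(0) = 3.5960

For an MA(q) process X_t = eps_t + sum_i theta_i eps_{t-i} with
Var(eps_t) = sigma^2, the variance is
  gamma(0) = sigma^2 * (1 + sum_i theta_i^2).
  sum_i theta_i^2 = (0.443)^2 + (-0.049)^2 = 0.196249 + 0.002401 = 0.19865.
  gamma(0) = 3 * (1 + 0.19865) = 3 * 1.19865 = 3.59595, which rounds to 3.5960.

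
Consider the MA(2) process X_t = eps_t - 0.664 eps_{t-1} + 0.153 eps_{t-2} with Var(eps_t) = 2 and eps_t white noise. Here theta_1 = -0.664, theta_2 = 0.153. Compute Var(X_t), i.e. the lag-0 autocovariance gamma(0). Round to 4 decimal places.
\gamma(0) = 2.9286

For an MA(q) process X_t = eps_t + sum_i theta_i eps_{t-i} with
Var(eps_t) = sigma^2, the variance is
  gamma(0) = sigma^2 * (1 + sum_i theta_i^2).
  sum_i theta_i^2 = (-0.664)^2 + (0.153)^2 = 0.440896 + 0.023409 = 0.464305.
  gamma(0) = 2 * (1 + 0.464305) = 2 * 1.464305 = 2.92861, which rounds to 2.9286.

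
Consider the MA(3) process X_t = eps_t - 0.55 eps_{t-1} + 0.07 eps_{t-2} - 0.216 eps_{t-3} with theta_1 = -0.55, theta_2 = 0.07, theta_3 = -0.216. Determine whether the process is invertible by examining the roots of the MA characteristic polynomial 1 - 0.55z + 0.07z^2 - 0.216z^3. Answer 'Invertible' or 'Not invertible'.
\text{Invertible}

The MA(q) characteristic polynomial is P(z) = 1 - 0.55z + 0.07z^2 - 0.216z^3.
Invertibility requires all roots to lie outside the unit circle, i.e. |z| > 1 for every root.
Degree 3: look for a simple real root z0 first, then factor out (1 - z/z0) and solve the remaining quadratic.
Testing z0 = 1.25: P(1.25) = 1 + (-0.55)(1.25) + (0.07)(1.25)^2 + (-0.216)(1.25)^3
  = 1 + (-0.6875) + (0.109375) + (-0.421875) = 0.  So z_0 = 1.25 is a root, |z_0| = 1.25.
Divide out the factor (1 - 0.8 z) = (1 - z/z0) (since 1/z0 = 0.8):
  P(z) = (1 - 0.8 z)(1 + (0.25) z + (0.27) z^2)
  [check: z-coef 0.25 - (0.8) = -0.55; z^2-coef 0.27 - (0.8)(0.25) = 0.07; z^3-coef -(0.8)(0.27) = -0.216.]
Remaining roots from the quadratic factor 1 + (0.25) z + (0.27) z^2:
  Set 1 + (0.25) z + (0.27) z^2 = 0, i.e. a z^2 + b z + c = 0 with a = 0.27, b = 0.25, c = 1.
  Discriminant D = b^2 - 4ac = (0.25)^2 - 4*(0.27)*1 = 0.0625 - (1.08) = -1.0175.
  D < 0, so the roots are the complex-conjugate pair z = (-b +/- i sqrt(-D)) / (2a) = -0.463 +/- 1.868i.
  For a conjugate pair |z|^2 = z * conj(z) = (product of roots) = c/a = 1/(0.27) = 3.703704, so |z| = sqrt(3.703704) = 1.9245 for both roots.
Moduli of all roots: 1.2500, 1.9245, 1.9245.
All moduli strictly greater than 1? Yes.
Verdict: Invertible.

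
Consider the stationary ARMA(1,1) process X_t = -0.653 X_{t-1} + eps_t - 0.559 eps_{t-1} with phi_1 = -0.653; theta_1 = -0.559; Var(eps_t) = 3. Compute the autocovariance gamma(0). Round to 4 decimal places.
\gamma(0) = 10.6829

Multiply the model equation by X_{t-k} and take expectations. With theta_0 = psi_0 = 1 and psi_j the MA(infinity) weights, this gives
  gamma(k) - sum_i phi_i gamma(k-i) = c_k,
  c_k = sigma^2 * sum_{j=k..q} theta_j psi_{j-k}   (c_k = 0 for k > q),
using gamma(-m) = gamma(m).
psi-weights needed (psi_j = theta_j + sum_i phi_i psi_{j-i}):
  psi_1 = theta_1 + phi_1 = -0.559 + (-0.653) = -1.212
Right-hand sides:
  c_0 = sigma^2 (1 + theta_1 psi_1) = 3 * (1 + (-0.559)(-1.212)) = 3 * 1.677508 = 5.032524
  c_1 = sigma^2 theta_1 = 3 * (-0.559) = -1.677
  c_2 = 0
Equations for k = 0 and k = 1 (AR order 1):
  gamma(0) = phi_1 gamma(1) + c_0
  gamma(1) = phi_1 gamma(0) + c_1
Substituting the second into the first: gamma(0) (1 - phi_1^2) = c_0 + phi_1 c_1, so
  gamma(0) = (c_0 + phi_1 c_1) / (1 - phi_1^2) = (5.032524 + (-0.653)(-1.677)) / (1 - (-0.653)^2) = 6.127605 / 0.573591 = 10.682882.
Therefore gamma(0) = 10.6829 (to 4 decimal places).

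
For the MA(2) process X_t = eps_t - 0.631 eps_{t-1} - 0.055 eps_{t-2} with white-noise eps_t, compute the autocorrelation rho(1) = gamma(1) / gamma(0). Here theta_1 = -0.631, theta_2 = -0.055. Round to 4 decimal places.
\rho(1) = -0.4256

For an MA(q) process with theta_0 = 1, the autocovariance is
  gamma(k) = sigma^2 * sum_{i=0..q-k} theta_i * theta_{i+k},
and rho(k) = gamma(k) / gamma(0). Sigma^2 cancels.
  numerator   = (1)*(-0.631) + (-0.631)*(-0.055) = -0.596295.
  denominator = (1)^2 + (-0.631)^2 + (-0.055)^2 = 1.401186.
  rho(1) = -0.596295 / 1.401186 = -0.4256.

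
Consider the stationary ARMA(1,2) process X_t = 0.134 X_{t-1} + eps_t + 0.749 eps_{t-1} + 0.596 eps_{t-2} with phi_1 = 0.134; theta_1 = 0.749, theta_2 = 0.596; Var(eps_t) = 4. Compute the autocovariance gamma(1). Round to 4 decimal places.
\gamma(1) = 6.3335

Multiply the model equation by X_{t-k} and take expectations. With theta_0 = psi_0 = 1 and psi_j the MA(infinity) weights, this gives
  gamma(k) - sum_i phi_i gamma(k-i) = c_k,
  c_k = sigma^2 * sum_{j=k..q} theta_j psi_{j-k}   (c_k = 0 for k > q),
using gamma(-m) = gamma(m).
psi-weights needed (psi_j = theta_j + sum_i phi_i psi_{j-i}):
  psi_1 = theta_1 + phi_1 = 0.749 + (0.134) = 0.883
  psi_2 = theta_2 + phi_1 psi_1 = 0.596 + (0.134)(0.883) = 0.714322
Right-hand sides:
  c_0 = sigma^2 (1 + theta_1 psi_1 + theta_2 psi_2) = 4 * (1 + (0.749)(0.883) + (0.596)(0.714322)) = 4 * 2.087103 = 8.348412
  c_1 = sigma^2 (theta_1 + theta_2 psi_1) = 4 * (0.749 + (0.596)(0.883)) = 5.101072
  c_2 = sigma^2 theta_2 = 4 * (0.596) = 2.384
Equations for k = 0 and k = 1 (AR order 1):
  gamma(0) = phi_1 gamma(1) + c_0
  gamma(1) = phi_1 gamma(0) + c_1
Substituting the second into the first: gamma(0) (1 - phi_1^2) = c_0 + phi_1 c_1, so
  gamma(0) = (c_0 + phi_1 c_1) / (1 - phi_1^2) = (8.348412 + (0.134)(5.101072)) / (1 - (0.134)^2) = 9.031955 / 0.982044 = 9.197098.
  gamma(1) = phi_1 gamma(0) + c_1 = (0.134)(9.197098) + (5.101072) = 6.333483.
Therefore gamma(1) = 6.3335 (to 4 decimal places).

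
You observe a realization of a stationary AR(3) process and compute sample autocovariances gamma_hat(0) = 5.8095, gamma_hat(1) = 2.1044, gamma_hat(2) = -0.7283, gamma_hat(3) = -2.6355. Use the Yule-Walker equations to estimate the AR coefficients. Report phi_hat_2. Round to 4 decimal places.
\hat\phi_{2} = -0.1250

The Yule-Walker equations for an AR(p) process read, in matrix form,
  Gamma_p phi = r_p,   with   (Gamma_p)_{ij} = gamma(|i - j|),
                       (r_p)_i = gamma(i),   i,j = 1..p.
Substitute the sample gammas (Toeplitz matrix and right-hand side of size 3):
  Gamma_p = [[5.8095, 2.1044, -0.7283], [2.1044, 5.8095, 2.1044], [-0.7283, 2.1044, 5.8095]]
  r_p     = [2.1044, -0.7283, -2.6355]
Written out (R1..R3):
  (R1) 5.8095 phi_1 + 2.1044 phi_2 - 0.7283 phi_3 = 2.1044
  (R2) 2.1044 phi_1 + 5.8095 phi_2 + 2.1044 phi_3 = -0.7283
  (R3) -0.7283 phi_1 + 2.1044 phi_2 + 5.8095 phi_3 = -2.6355
Gaussian elimination:
  R2 <- R2 - (2.1044/5.8095) R1 = R2 - (0.362234) R1:  5.047214 phi_2 + 2.368215 phi_3 = -1.490586
  R3 <- R3 - (-0.7283/5.8095) R1 = R3 - (-0.125364) R1:  2.368215 phi_2 + 5.718198 phi_3 = -2.371685
  R3 <- R3 - (2.368215/5.047214) R2 = R3 - (0.469212) R2:  4.607002 phi_3 = -1.672284
Back-substitution:
  phi_hat_3 = -1.672284 / 4.607002 = -0.362987
  phi_hat_2 = (-1.490586 - (2.368215)(-0.362987)) / 5.047214 = -0.12501
  phi_hat_1 = (2.1044 - (2.1044)(-0.12501) - (-0.7283)(-0.362987)) / 5.8095 = 0.362012
So phi_hat = [0.3620, -0.1250, -0.3630].
Therefore phi_hat_2 = -0.1250.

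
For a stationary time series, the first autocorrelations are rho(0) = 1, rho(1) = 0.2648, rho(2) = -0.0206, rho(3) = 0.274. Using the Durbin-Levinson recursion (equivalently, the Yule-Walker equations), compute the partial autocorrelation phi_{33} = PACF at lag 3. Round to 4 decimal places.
\phi_{33} = 0.3320

The PACF at lag k is phi_{kk}, the last component of the solution
to the Yule-Walker system G_k phi = r_k where
  (G_k)_{ij} = rho(|i - j|), (r_k)_i = rho(i), i,j = 1..k.
Equivalently, Durbin-Levinson gives phi_{kk} iteratively:
  phi_{11} = rho(1)
  phi_{kk} = [rho(k) - sum_{j=1..k-1} phi_{k-1,j} rho(k-j)]
            / [1 - sum_{j=1..k-1} phi_{k-1,j} rho(j)],
  phi_{k,j} = phi_{k-1,j} - phi_{kk} phi_{k-1,k-j},  j = 1..k-1.
Step k = 1:
  phi_11 = rho(1) = 0.2648.
Step k = 2:
  phi_22 = [rho(2) - phi_11 rho(1)] / [1 - phi_11 rho(1)] = [-0.0206 - (0.2648)(0.2648)] / [1 - (0.2648)(0.2648)]
         = -0.09071904 / 0.92988096 = -0.09756.
  Update: phi_21 = phi_11 - phi_22 phi_11 = 0.2648 - (-0.09756)(0.2648) = 0.290634.
Step k = 3:
  phi_33 = [rho(3) - phi_21 rho(2) - phi_22 rho(1)] / [1 - phi_21 rho(1) - phi_22 rho(2)]
    numerator   = 0.274 - (0.290634)(-0.0206) - (-0.09756)(0.2648) = 0.3058209
    denominator = 1 - (0.290634)(0.2648) - (-0.09756)(-0.0206) = 0.92103042
  phi_33 = 0.3058209 / 0.92103042 = 0.332.
Therefore phi_{33} = 0.3320.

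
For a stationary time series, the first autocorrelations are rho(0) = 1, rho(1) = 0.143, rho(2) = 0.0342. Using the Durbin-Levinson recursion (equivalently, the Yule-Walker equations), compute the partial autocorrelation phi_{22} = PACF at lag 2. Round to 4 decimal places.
\phi_{22} = 0.0140

The PACF at lag k is phi_{kk}, the last component of the solution
to the Yule-Walker system G_k phi = r_k where
  (G_k)_{ij} = rho(|i - j|), (r_k)_i = rho(i), i,j = 1..k.
Equivalently, Durbin-Levinson gives phi_{kk} iteratively:
  phi_{11} = rho(1)
  phi_{kk} = [rho(k) - sum_{j=1..k-1} phi_{k-1,j} rho(k-j)]
            / [1 - sum_{j=1..k-1} phi_{k-1,j} rho(j)],
  phi_{k,j} = phi_{k-1,j} - phi_{kk} phi_{k-1,k-j},  j = 1..k-1.
Step k = 1:
  phi_11 = rho(1) = 0.143.
Step k = 2:
  phi_22 = [rho(2) - phi_11 rho(1)] / [1 - phi_11 rho(1)] = [0.0342 - (0.143)(0.143)] / [1 - (0.143)(0.143)]
         = 0.013751 / 0.979551 = 0.014.
Therefore phi_{22} = 0.0140.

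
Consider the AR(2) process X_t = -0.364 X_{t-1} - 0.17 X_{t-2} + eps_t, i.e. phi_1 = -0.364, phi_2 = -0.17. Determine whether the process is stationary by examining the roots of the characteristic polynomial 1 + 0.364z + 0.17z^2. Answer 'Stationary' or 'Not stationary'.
\text{Stationary}

The AR(p) characteristic polynomial is P(z) = 1 + 0.364z + 0.17z^2.
Stationarity requires all roots to lie outside the unit circle, i.e. |z| > 1 for every root.
Set 1 + (0.364) z + (0.17) z^2 = 0, i.e. a z^2 + b z + c = 0 with a = 0.17, b = 0.364, c = 1.
Discriminant D = b^2 - 4ac = (0.364)^2 - 4*(0.17)*1 = 0.132496 - (0.68) = -0.547504.
D < 0, so the roots are the complex-conjugate pair z = (-b +/- i sqrt(-D)) / (2a) = -1.0706 +/- 2.1763i.
For a conjugate pair |z|^2 = z * conj(z) = (product of roots) = c/a = 1/(0.17) = 5.882353, so |z| = sqrt(5.882353) = 2.4254 for both roots.
Moduli of all roots: 2.4254, 2.4254.
All moduli strictly greater than 1? Yes.
Verdict: Stationary.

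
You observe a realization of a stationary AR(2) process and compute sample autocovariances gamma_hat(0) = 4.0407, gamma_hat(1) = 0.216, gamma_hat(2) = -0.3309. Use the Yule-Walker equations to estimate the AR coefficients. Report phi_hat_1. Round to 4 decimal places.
\hat\phi_{1} = 0.0580

The Yule-Walker equations for an AR(p) process read, in matrix form,
  Gamma_p phi = r_p,   with   (Gamma_p)_{ij} = gamma(|i - j|),
                       (r_p)_i = gamma(i),   i,j = 1..p.
Substitute the sample gammas (Toeplitz matrix and right-hand side of size 2):
  Gamma_p = [[4.0407, 0.216], [0.216, 4.0407]]
  r_p     = [0.216, -0.3309]
Written out:
  4.0407 phi_1 + 0.216 phi_2 = 0.216
  0.216 phi_1 + 4.0407 phi_2 = -0.3309
Solve by Cramer's rule:
  det = gamma(0)^2 - gamma(1)^2 = (4.0407)^2 - (0.216)^2 = 16.32725649 - 0.046656 = 16.28060049
  phi_hat_1 = [gamma(1) gamma(0) - gamma(1) gamma(2)] / det = [(0.216)(4.0407) - (0.216)(-0.3309)] / 16.28060049 = 0.9442656 / 16.28060049 = 0.058
  phi_hat_2 = [gamma(0) gamma(2) - gamma(1)^2] / det = [(4.0407)(-0.3309) - (0.216)^2] / 16.28060049 = -1.38372363 / 16.28060049 = -0.085
So phi_hat = [0.0580, -0.0850].
Therefore phi_hat_1 = 0.0580.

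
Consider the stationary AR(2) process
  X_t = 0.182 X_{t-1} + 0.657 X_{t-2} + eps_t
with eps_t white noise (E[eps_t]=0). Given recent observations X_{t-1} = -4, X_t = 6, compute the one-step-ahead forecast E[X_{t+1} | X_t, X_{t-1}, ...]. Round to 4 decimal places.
E[X_{t+1} \mid \mathcal F_t] = -1.5360

For an AR(p) model X_t = c + sum_i phi_i X_{t-i} + eps_t, the
one-step-ahead conditional mean is
  E[X_{t+1} | X_t, ...] = c + sum_i phi_i X_{t+1-i}.
Substitute known values:
  E[X_{t+1} | ...] = (0.182) * (6) + (0.657) * (-4)
                   = -1.5360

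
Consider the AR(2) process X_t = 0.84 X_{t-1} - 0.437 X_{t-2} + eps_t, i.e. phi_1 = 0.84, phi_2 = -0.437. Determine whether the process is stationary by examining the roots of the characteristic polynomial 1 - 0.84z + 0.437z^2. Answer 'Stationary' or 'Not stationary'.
\text{Stationary}

The AR(p) characteristic polynomial is P(z) = 1 - 0.84z + 0.437z^2.
Stationarity requires all roots to lie outside the unit circle, i.e. |z| > 1 for every root.
Set 1 + (-0.84) z + (0.437) z^2 = 0, i.e. a z^2 + b z + c = 0 with a = 0.437, b = -0.84, c = 1.
Discriminant D = b^2 - 4ac = (-0.84)^2 - 4*(0.437)*1 = 0.7056 - (1.748) = -1.0424.
D < 0, so the roots are the complex-conjugate pair z = (-b +/- i sqrt(-D)) / (2a) = 0.9611 +/- 1.1682i.
For a conjugate pair |z|^2 = z * conj(z) = (product of roots) = c/a = 1/(0.437) = 2.28833, so |z| = sqrt(2.28833) = 1.5127 for both roots.
Moduli of all roots: 1.5127, 1.5127.
All moduli strictly greater than 1? Yes.
Verdict: Stationary.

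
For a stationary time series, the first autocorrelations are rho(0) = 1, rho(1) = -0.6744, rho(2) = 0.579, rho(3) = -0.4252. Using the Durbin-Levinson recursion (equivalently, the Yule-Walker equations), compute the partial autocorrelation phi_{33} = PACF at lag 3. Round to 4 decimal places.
\phi_{33} = 0.0579

The PACF at lag k is phi_{kk}, the last component of the solution
to the Yule-Walker system G_k phi = r_k where
  (G_k)_{ij} = rho(|i - j|), (r_k)_i = rho(i), i,j = 1..k.
Equivalently, Durbin-Levinson gives phi_{kk} iteratively:
  phi_{11} = rho(1)
  phi_{kk} = [rho(k) - sum_{j=1..k-1} phi_{k-1,j} rho(k-j)]
            / [1 - sum_{j=1..k-1} phi_{k-1,j} rho(j)],
  phi_{k,j} = phi_{k-1,j} - phi_{kk} phi_{k-1,k-j},  j = 1..k-1.
Step k = 1:
  phi_11 = rho(1) = -0.6744.
Step k = 2:
  phi_22 = [rho(2) - phi_11 rho(1)] / [1 - phi_11 rho(1)] = [0.579 - (-0.6744)(-0.6744)] / [1 - (-0.6744)(-0.6744)]
         = 0.12418464 / 0.54518464 = 0.227785.
  Update: phi_21 = phi_11 - phi_22 phi_11 = -0.6744 - (0.227785)(-0.6744) = -0.520782.
Step k = 3:
  phi_33 = [rho(3) - phi_21 rho(2) - phi_22 rho(1)] / [1 - phi_21 rho(1) - phi_22 rho(2)]
    numerator   = -0.4252 - (-0.520782)(0.579) - (0.227785)(-0.6744) = 0.02995074
    denominator = 1 - (-0.520782)(-0.6744) - (0.227785)(0.579) = 0.5168973
  phi_33 = 0.02995074 / 0.5168973 = 0.0579.
Therefore phi_{33} = 0.0579.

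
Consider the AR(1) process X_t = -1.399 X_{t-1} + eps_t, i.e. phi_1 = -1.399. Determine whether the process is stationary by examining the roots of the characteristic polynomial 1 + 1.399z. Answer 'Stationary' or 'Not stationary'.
\text{Not stationary}

The AR(p) characteristic polynomial is P(z) = 1 + 1.399z.
Stationarity requires all roots to lie outside the unit circle, i.e. |z| > 1 for every root.
This is linear in z: 1 + (1.399) z = 0  =>  z = -1/(1.399) = -0.714796,  |z| = 0.714796.
Moduli of all roots: 0.7148.
All moduli strictly greater than 1? No.
Verdict: Not stationary.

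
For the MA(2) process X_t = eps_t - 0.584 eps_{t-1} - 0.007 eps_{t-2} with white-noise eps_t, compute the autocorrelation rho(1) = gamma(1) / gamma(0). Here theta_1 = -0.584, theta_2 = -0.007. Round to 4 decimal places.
\rho(1) = -0.4324

For an MA(q) process with theta_0 = 1, the autocovariance is
  gamma(k) = sigma^2 * sum_{i=0..q-k} theta_i * theta_{i+k},
and rho(k) = gamma(k) / gamma(0). Sigma^2 cancels.
  numerator   = (1)*(-0.584) + (-0.584)*(-0.007) = -0.579912.
  denominator = (1)^2 + (-0.584)^2 + (-0.007)^2 = 1.341105.
  rho(1) = -0.579912 / 1.341105 = -0.4324.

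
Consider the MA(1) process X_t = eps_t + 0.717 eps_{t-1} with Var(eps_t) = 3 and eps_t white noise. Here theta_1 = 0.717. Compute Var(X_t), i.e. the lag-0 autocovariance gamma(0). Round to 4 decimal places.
\gamma(0) = 4.5423

For an MA(q) process X_t = eps_t + sum_i theta_i eps_{t-i} with
Var(eps_t) = sigma^2, the variance is
  gamma(0) = sigma^2 * (1 + sum_i theta_i^2).
  sum_i theta_i^2 = (0.717)^2 = 0.514089.
  gamma(0) = 3 * (1 + 0.514089) = 3 * 1.514089 = 4.542267, which rounds to 4.5423.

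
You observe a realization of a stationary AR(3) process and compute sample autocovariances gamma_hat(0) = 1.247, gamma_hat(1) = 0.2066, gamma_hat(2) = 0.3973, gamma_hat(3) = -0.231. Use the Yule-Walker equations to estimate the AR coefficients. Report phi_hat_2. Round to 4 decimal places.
\hat\phi_{2} = 0.3350

The Yule-Walker equations for an AR(p) process read, in matrix form,
  Gamma_p phi = r_p,   with   (Gamma_p)_{ij} = gamma(|i - j|),
                       (r_p)_i = gamma(i),   i,j = 1..p.
Substitute the sample gammas (Toeplitz matrix and right-hand side of size 3):
  Gamma_p = [[1.247, 0.2066, 0.3973], [0.2066, 1.247, 0.2066], [0.3973, 0.2066, 1.247]]
  r_p     = [0.2066, 0.3973, -0.231]
Written out (R1..R3):
  (R1) 1.247 phi_1 + 0.2066 phi_2 + 0.3973 phi_3 = 0.2066
  (R2) 0.2066 phi_1 + 1.247 phi_2 + 0.2066 phi_3 = 0.3973
  (R3) 0.3973 phi_1 + 0.2066 phi_2 + 1.247 phi_3 = -0.231
Gaussian elimination:
  R2 <- R2 - (0.2066/1.247) R1 = R2 - (0.165678) R1:  1.212771 phi_2 + 0.140776 phi_3 = 0.363071
  R3 <- R3 - (0.3973/1.247) R1 = R3 - (0.318605) R1:  0.140776 phi_2 + 1.120418 phi_3 = -0.296824
  R3 <- R3 - (0.140776/1.212771) R2 = R3 - (0.116078) R2:  1.104077 phi_3 = -0.338968
Back-substitution:
  phi_hat_3 = -0.338968 / 1.104077 = -0.307015
  phi_hat_2 = (0.363071 - (0.140776)(-0.307015)) / 1.212771 = 0.335011
  phi_hat_1 = (0.2066 - (0.2066)(0.335011) - (0.3973)(-0.307015)) / 1.247 = 0.20799
So phi_hat = [0.2080, 0.3350, -0.3070].
Therefore phi_hat_2 = 0.3350.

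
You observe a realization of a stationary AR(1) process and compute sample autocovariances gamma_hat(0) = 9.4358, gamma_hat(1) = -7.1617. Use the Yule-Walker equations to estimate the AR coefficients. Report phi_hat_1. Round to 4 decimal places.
\hat\phi_{1} = -0.7590

The Yule-Walker equations for an AR(p) process read, in matrix form,
  Gamma_p phi = r_p,   with   (Gamma_p)_{ij} = gamma(|i - j|),
                       (r_p)_i = gamma(i),   i,j = 1..p.
Substitute the sample gammas (Toeplitz matrix and right-hand side of size 1):
  Gamma_p = [[9.4358]]
  r_p     = [-7.1617]
With p = 1 this is the single equation gamma(0) phi_1 = gamma(1):
  phi_hat_1 = gamma(1) / gamma(0) = -7.1617 / 9.4358 = -0.7590.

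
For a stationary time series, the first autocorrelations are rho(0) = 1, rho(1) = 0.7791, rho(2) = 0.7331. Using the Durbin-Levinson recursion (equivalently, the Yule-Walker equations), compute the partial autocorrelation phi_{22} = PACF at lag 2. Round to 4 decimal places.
\phi_{22} = 0.3209

The PACF at lag k is phi_{kk}, the last component of the solution
to the Yule-Walker system G_k phi = r_k where
  (G_k)_{ij} = rho(|i - j|), (r_k)_i = rho(i), i,j = 1..k.
Equivalently, Durbin-Levinson gives phi_{kk} iteratively:
  phi_{11} = rho(1)
  phi_{kk} = [rho(k) - sum_{j=1..k-1} phi_{k-1,j} rho(k-j)]
            / [1 - sum_{j=1..k-1} phi_{k-1,j} rho(j)],
  phi_{k,j} = phi_{k-1,j} - phi_{kk} phi_{k-1,k-j},  j = 1..k-1.
Step k = 1:
  phi_11 = rho(1) = 0.7791.
Step k = 2:
  phi_22 = [rho(2) - phi_11 rho(1)] / [1 - phi_11 rho(1)] = [0.7331 - (0.7791)(0.7791)] / [1 - (0.7791)(0.7791)]
         = 0.12610319 / 0.39300319 = 0.3209.
Therefore phi_{22} = 0.3209.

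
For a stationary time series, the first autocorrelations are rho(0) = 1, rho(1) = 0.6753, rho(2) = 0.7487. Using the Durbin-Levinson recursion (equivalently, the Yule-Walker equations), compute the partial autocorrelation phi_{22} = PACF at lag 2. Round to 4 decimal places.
\phi_{22} = 0.5380

The PACF at lag k is phi_{kk}, the last component of the solution
to the Yule-Walker system G_k phi = r_k where
  (G_k)_{ij} = rho(|i - j|), (r_k)_i = rho(i), i,j = 1..k.
Equivalently, Durbin-Levinson gives phi_{kk} iteratively:
  phi_{11} = rho(1)
  phi_{kk} = [rho(k) - sum_{j=1..k-1} phi_{k-1,j} rho(k-j)]
            / [1 - sum_{j=1..k-1} phi_{k-1,j} rho(j)],
  phi_{k,j} = phi_{k-1,j} - phi_{kk} phi_{k-1,k-j},  j = 1..k-1.
Step k = 1:
  phi_11 = rho(1) = 0.6753.
Step k = 2:
  phi_22 = [rho(2) - phi_11 rho(1)] / [1 - phi_11 rho(1)] = [0.7487 - (0.6753)(0.6753)] / [1 - (0.6753)(0.6753)]
         = 0.29266991 / 0.54396991 = 0.538.
Therefore phi_{22} = 0.5380.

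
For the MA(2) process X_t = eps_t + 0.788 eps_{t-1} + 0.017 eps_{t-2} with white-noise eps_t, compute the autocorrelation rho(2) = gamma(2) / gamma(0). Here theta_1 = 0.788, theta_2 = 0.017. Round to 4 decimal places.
\rho(2) = 0.0105

For an MA(q) process with theta_0 = 1, the autocovariance is
  gamma(k) = sigma^2 * sum_{i=0..q-k} theta_i * theta_{i+k},
and rho(k) = gamma(k) / gamma(0). Sigma^2 cancels.
  numerator   = (1)*(0.017) = 0.017.
  denominator = (1)^2 + (0.788)^2 + (0.017)^2 = 1.621233.
  rho(2) = 0.017 / 1.621233 = 0.0105.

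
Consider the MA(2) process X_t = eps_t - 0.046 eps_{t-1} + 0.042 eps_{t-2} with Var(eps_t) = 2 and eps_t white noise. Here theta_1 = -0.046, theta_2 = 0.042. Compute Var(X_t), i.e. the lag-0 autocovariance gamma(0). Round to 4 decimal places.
\gamma(0) = 2.0078

For an MA(q) process X_t = eps_t + sum_i theta_i eps_{t-i} with
Var(eps_t) = sigma^2, the variance is
  gamma(0) = sigma^2 * (1 + sum_i theta_i^2).
  sum_i theta_i^2 = (-0.046)^2 + (0.042)^2 = 0.002116 + 0.001764 = 0.00388.
  gamma(0) = 2 * (1 + 0.00388) = 2 * 1.00388 = 2.00776, which rounds to 2.0078.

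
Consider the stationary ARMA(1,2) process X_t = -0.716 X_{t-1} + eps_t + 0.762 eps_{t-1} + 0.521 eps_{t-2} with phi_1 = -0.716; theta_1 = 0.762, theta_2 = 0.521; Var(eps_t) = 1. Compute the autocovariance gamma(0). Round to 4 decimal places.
\gamma(0) = 1.4909

Multiply the model equation by X_{t-k} and take expectations. With theta_0 = psi_0 = 1 and psi_j the MA(infinity) weights, this gives
  gamma(k) - sum_i phi_i gamma(k-i) = c_k,
  c_k = sigma^2 * sum_{j=k..q} theta_j psi_{j-k}   (c_k = 0 for k > q),
using gamma(-m) = gamma(m).
psi-weights needed (psi_j = theta_j + sum_i phi_i psi_{j-i}):
  psi_1 = theta_1 + phi_1 = 0.762 + (-0.716) = 0.046
  psi_2 = theta_2 + phi_1 psi_1 = 0.521 + (-0.716)(0.046) = 0.488064
Right-hand sides:
  c_0 = sigma^2 (1 + theta_1 psi_1 + theta_2 psi_2) = 1 * (1 + (0.762)(0.046) + (0.521)(0.488064)) = 1 * 1.289333 = 1.289333
  c_1 = sigma^2 (theta_1 + theta_2 psi_1) = 1 * (0.762 + (0.521)(0.046)) = 0.785966
  c_2 = sigma^2 theta_2 = 1 * (0.521) = 0.521
Equations for k = 0 and k = 1 (AR order 1):
  gamma(0) = phi_1 gamma(1) + c_0
  gamma(1) = phi_1 gamma(0) + c_1
Substituting the second into the first: gamma(0) (1 - phi_1^2) = c_0 + phi_1 c_1, so
  gamma(0) = (c_0 + phi_1 c_1) / (1 - phi_1^2) = (1.289333 + (-0.716)(0.785966)) / (1 - (-0.716)^2) = 0.726582 / 0.487344 = 1.490901.
Therefore gamma(0) = 1.4909 (to 4 decimal places).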